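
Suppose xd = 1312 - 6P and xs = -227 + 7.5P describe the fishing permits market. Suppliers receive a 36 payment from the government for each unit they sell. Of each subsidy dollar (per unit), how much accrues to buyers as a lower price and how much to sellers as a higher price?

Buyers gain 20 per unit; sellers gain 16 per unit

Pre-subsidy: 1312 - 6P = -227 + 7.5P gives P* = 114, x* = 628.
With the subsidy, sellers receive Ps = Pb + 36 for each unit, where Pb is the price buyers pay.
Supply in terms of Pb becomes xs = -227 + 7.5(Pb + 36) = 43 + 7.5Pb. Setting this equal to demand: 1312 - 6Pb = 43 + 7.5Pb, so Pb = 94.
Sellers receive Ps = 94 + 36 = 130; x' = 1312 − 6·94 = 748.
Buyers' price falls by P* − Pb = 114 − 94 = 20; sellers' price rises by Ps − P* = 130 − 114 = 16.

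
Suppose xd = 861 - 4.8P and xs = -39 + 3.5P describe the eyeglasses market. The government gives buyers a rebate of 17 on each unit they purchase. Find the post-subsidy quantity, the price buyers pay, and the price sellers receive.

Pre-subsidy: 861 - 4.8P = -39 + 3.5P gives P* = 9000/83, x* = 28263/83.
With the rebate, buyers effectively pay Pb = Ps − 17, where Ps is the price sellers receive.
Demand in terms of Ps becomes xd = 861 − 4.8(Ps − 17) = 942.6 - 4.8Ps. Setting this equal to supply: 942.6 - 4.8Ps = -39 + 3.5Ps, so Ps = 9816/83.
Buyers pay Pb = 9816/83 − 17 = 8405/83; x' = -39 + 3.5·(9816/83) = 31119/83.

x' = 31119/83; buyers pay 8405/83; sellers receive 9816/83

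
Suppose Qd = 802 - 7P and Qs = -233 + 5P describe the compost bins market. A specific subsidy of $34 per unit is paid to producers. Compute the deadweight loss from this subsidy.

Deadweight loss = 10115/6

Pre-subsidy: 802 - 7P = -233 + 5P gives P* = 86.25, Q* = 198.25.
With the subsidy, sellers receive Ps = Pb + 34 for each unit, where Pb is the price buyers pay.
Supply in terms of Pb becomes Qs = -233 + 5(Pb + 34) = -63 + 5Pb. Setting this equal to demand: 802 - 7Pb = -63 + 5Pb, so Pb = 865/12.
Sellers receive Ps = 865/12 + 34 = 1273/12; Q' = 802 − 7·(865/12) = 3569/12.
The subsidy expands output by 3569/12 − 198.25 = 595/6 past the efficient level; on those units the gap between marginal cost and willingness to pay runs from 0 up to 34.
DWL = ½ × 34 × 595/6 = 10115/6.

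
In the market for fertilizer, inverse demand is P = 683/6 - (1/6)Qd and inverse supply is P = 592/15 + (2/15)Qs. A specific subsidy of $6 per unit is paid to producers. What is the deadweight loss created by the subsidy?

Pre-subsidy: 683/6 - (1/6)Q = 592/15 + (2/15)Q gives Q* = 2231/9 and P* = 1958/27.
With the subsidy, sellers receive Ps = Pb + 6 for each unit, where Pb is the price buyers pay.
On the curves, Pb = 683/6 - (1/6)Q and Ps = 592/15 + (2/15)Q; the wedge Ps − Pb = 6 gives 592/15 + (2/15)Q − (683/6 - (1/6)Q) = 6, so Q' = 2411/9.
Then Pb = 683/6 − (1/6)·(2411/9) = 1868/27 and Ps = 592/15 + (2/15)·(2411/9) = 2030/27.
The subsidy expands output by 2411/9 − 2231/9 = 20 past the efficient level; on those units the gap between marginal cost and willingness to pay runs from 0 up to 6.
DWL = ½ × 6 × 20 = 60.

Deadweight loss = $60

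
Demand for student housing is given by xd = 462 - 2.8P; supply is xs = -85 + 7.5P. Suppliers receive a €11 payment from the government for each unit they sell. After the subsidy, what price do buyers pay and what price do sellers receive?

Pre-subsidy: 462 - 2.8P = -85 + 7.5P gives P* = 5470/103, x* = 32270/103.
With the subsidy, sellers receive Ps = Pb + 11 for each unit, where Pb is the price buyers pay.
Supply in terms of Pb becomes xs = -85 + 7.5(Pb + 11) = -2.5 + 7.5Pb. Setting this equal to demand: 462 - 2.8Pb = -2.5 + 7.5Pb, so Pb = 4645/103.
Sellers receive Ps = 4645/103 + 11 = 5778/103; x' = 462 − 2.8·(4645/103) = 34580/103.

Buyers pay 4645/103; sellers receive 5778/103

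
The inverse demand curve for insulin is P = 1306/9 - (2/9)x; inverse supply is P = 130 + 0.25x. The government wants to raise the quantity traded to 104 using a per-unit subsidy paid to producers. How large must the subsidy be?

At x = 104, from the demand curve buyers pay Pb = 1306/9 − (2/9)·104 = 122; from the supply curve sellers need Ps = 130 + 0.25·104 = 156.
The subsidy must fill the gap: s = Ps − Pb = 156 − 122 = 34.

Required subsidy s = 34 per unit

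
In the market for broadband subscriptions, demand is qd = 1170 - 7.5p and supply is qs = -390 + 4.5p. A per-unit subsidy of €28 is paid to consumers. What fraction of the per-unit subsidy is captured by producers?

Producer share = 0.625

Pre-subsidy: 1170 - 7.5p = -390 + 4.5p gives p* = 130, q* = 195.
With the rebate, buyers effectively pay pb = ps − 28, where ps is the price sellers receive.
Demand in terms of ps becomes qd = 1170 − 7.5(ps − 28) = 1380 - 7.5ps. Setting this equal to supply: 1380 - 7.5ps = -390 + 4.5ps, so ps = 147.5.
Buyers pay pb = 147.5 − 28 = 119.5; q' = -390 + 4.5·147.5 = 273.75.
Buyers' price falls by p* − pb = 130 − 119.5 = 10.5; sellers' price rises by ps − p* = 147.5 − 130 = 17.5.
So producers capture 17.5/28 = 0.625 of each unit of subsidy.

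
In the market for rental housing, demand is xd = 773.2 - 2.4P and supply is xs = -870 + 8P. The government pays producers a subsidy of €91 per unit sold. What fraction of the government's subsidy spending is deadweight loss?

DWL / government spending = 42/281

Pre-subsidy: 773.2 - 2.4P = -870 + 8P gives P* = 158, x* = 394.
With the subsidy, sellers receive Ps = Pb + 91 for each unit, where Pb is the price buyers pay.
Supply in terms of Pb becomes xs = -870 + 8(Pb + 91) = -142 + 8Pb. Setting this equal to demand: 773.2 - 2.4Pb = -142 + 8Pb, so Pb = 88.
Sellers receive Ps = 88 + 91 = 179; x' = 773.2 − 2.4·88 = 562.
ΔCS = ½(394 + 562)(158 − 88) = 33460; ΔPS = ½(394 + 562)(179 − 158) = 10038.
Government spending = 91 × 562 = 51142.
DWL = ½ × 91 × (562 − 394) = 7644; fraction = 7644 / 51142 = 42/281.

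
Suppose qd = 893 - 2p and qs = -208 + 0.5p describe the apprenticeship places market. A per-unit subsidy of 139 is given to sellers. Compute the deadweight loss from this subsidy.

Pre-subsidy: 893 - 2p = -208 + 0.5p gives p* = 440.4, q* = 12.2.
With the subsidy, sellers receive ps = pb + 139 for each unit, where pb is the price buyers pay.
Supply in terms of pb becomes qs = -208 + 0.5(pb + 139) = -138.5 + 0.5pb. Setting this equal to demand: 893 - 2pb = -138.5 + 0.5pb, so pb = 412.6.
Sellers receive ps = 412.6 + 139 = 551.6; q' = 893 − 2·412.6 = 67.8.
The subsidy expands output by 67.8 − 12.2 = 55.6 past the efficient level; on those units the gap between marginal cost and willingness to pay runs from 0 up to 139.
DWL = ½ × 139 × 55.6 = 3864.2.

Deadweight loss = 3864.2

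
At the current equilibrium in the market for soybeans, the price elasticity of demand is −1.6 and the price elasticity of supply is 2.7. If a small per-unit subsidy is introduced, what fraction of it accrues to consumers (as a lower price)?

Consumer share = 27/43

For a small subsidy around the equilibrium, the benefit split depends on the relative slopes, which at a point are proportional to the elasticities.
Buyer share = εs/(εs + |εd|) = 2.7/(2.7 + 1.6) = 27/43; seller share = |εd|/(εs + |εd|) = 16/43.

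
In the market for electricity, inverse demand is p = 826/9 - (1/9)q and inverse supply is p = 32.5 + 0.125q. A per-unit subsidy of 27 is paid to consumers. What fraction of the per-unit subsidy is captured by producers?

Pre-subsidy: 826/9 - (1/9)q = 32.5 + 0.125q gives q* = 4268/17 and p* = 1086/17.
With the rebate, buyers effectively pay pb = ps − 27, where ps is the price sellers receive.
On the curves, pb = 826/9 - (1/9)q and ps = 32.5 + 0.125q; the wedge ps − pb = 27 gives 32.5 + 0.125q − (826/9 - (1/9)q) = 27, so q' = 6212/17.
Then pb = 826/9 − (1/9)·(6212/17) = 870/17 and ps = 32.5 + 0.125·(6212/17) = 1329/17.
Buyers' price falls by p* − pb = 1086/17 − 870/17 = 216/17; sellers' price rises by ps − p* = 1329/17 − 1086/17 = 243/17.
So producers capture (243/17)/27 = 9/17 of each unit of subsidy.

Producer share = 9/17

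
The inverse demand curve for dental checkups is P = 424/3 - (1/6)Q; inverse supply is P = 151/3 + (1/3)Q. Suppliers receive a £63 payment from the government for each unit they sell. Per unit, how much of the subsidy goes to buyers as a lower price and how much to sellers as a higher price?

Buyers gain £21 per unit; sellers gain £42 per unit

Pre-subsidy: 424/3 - (1/6)Q = 151/3 + (1/3)Q gives Q* = 182 and P* = 111.
With the subsidy, sellers receive Ps = Pb + 63 for each unit, where Pb is the price buyers pay.
On the curves, Pb = 424/3 - (1/6)Q and Ps = 151/3 + (1/3)Q; the wedge Ps − Pb = 63 gives 151/3 + (1/3)Q − (424/3 - (1/6)Q) = 63, so Q' = 308.
Then Pb = 424/3 − (1/6)·308 = 90 and Ps = 151/3 + (1/3)·308 = 153.
Buyers' price falls by P* − Pb = 111 − 90 = 21; sellers' price rises by Ps − P* = 153 − 111 = 42.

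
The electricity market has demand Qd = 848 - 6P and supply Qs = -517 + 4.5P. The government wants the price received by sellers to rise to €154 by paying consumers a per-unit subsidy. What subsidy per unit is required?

At a seller price of 154, quantity supplied is -517 + 4.5·154 = 176.
Buyers absorb 176 only when they pay Pb with 848 − 6·Pb = 176, i.e. Pb = 112.
s = Ps − Pb = 154 − 112 = 42.

Required subsidy s = €42 per unit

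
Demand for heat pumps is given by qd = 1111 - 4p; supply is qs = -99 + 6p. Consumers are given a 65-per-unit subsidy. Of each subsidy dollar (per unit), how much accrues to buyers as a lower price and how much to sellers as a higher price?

Buyers gain 39 per unit; sellers gain 26 per unit

Pre-subsidy: 1111 - 4p = -99 + 6p gives p* = 121, q* = 627.
With the rebate, buyers effectively pay pb = ps − 65, where ps is the price sellers receive.
Demand in terms of ps becomes qd = 1111 − 4(ps − 65) = 1371 - 4ps. Setting this equal to supply: 1371 - 4ps = -99 + 6ps, so ps = 147.
Buyers pay pb = 147 − 65 = 82; q' = -99 + 6·147 = 783.
Buyers' price falls by p* − pb = 121 − 82 = 39; sellers' price rises by ps − p* = 147 − 121 = 26.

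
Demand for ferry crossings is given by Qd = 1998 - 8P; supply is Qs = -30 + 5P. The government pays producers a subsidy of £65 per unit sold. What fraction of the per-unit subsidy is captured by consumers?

Pre-subsidy: 1998 - 8P = -30 + 5P gives P* = 156, Q* = 750.
With the subsidy, sellers receive Ps = Pb + 65 for each unit, where Pb is the price buyers pay.
Supply in terms of Pb becomes Qs = -30 + 5(Pb + 65) = 295 + 5Pb. Setting this equal to demand: 1998 - 8Pb = 295 + 5Pb, so Pb = 131.
Sellers receive Ps = 131 + 65 = 196; Q' = 1998 − 8·131 = 950.
Buyers' price falls by P* − Pb = 156 − 131 = 25; sellers' price rises by Ps − P* = 196 − 156 = 40.
So consumers capture 25/65 = 5/13 of each unit of subsidy.

Consumer share = 5/13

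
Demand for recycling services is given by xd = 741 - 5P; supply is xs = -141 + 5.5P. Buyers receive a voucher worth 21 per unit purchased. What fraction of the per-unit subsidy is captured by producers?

Pre-subsidy: 741 - 5P = -141 + 5.5P gives P* = 84, x* = 321.
With the rebate, buyers effectively pay Pb = Ps − 21, where Ps is the price sellers receive.
Demand in terms of Ps becomes xd = 741 − 5(Ps − 21) = 846 - 5Ps. Setting this equal to supply: 846 - 5Ps = -141 + 5.5Ps, so Ps = 94.
Buyers pay Pb = 94 − 21 = 73; x' = -141 + 5.5·94 = 376.
Buyers' price falls by P* − Pb = 84 − 73 = 11; sellers' price rises by Ps − P* = 94 − 84 = 10.
So producers capture 10/21 = 10/21 of each unit of subsidy.

Producer share = 10/21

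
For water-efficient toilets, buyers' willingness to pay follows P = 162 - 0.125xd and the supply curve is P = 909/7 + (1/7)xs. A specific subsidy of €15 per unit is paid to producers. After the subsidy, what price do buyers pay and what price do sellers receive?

Pre-subsidy: 162 - 0.125x = 909/7 + (1/7)x gives x* = 120 and P* = 147.
With the subsidy, sellers receive Ps = Pb + 15 for each unit, where Pb is the price buyers pay.
On the curves, Pb = 162 - 0.125x and Ps = 909/7 + (1/7)x; the wedge Ps − Pb = 15 gives 909/7 + (1/7)x − (162 - 0.125x) = 15, so x' = 176.
Then Pb = 162 − 0.125·176 = 140 and Ps = 909/7 + (1/7)·176 = 155.

Buyers pay €140; sellers receive €155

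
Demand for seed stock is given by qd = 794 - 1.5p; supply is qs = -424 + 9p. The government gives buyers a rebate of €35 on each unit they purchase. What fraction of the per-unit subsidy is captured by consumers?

Consumer share = 6/7

Pre-subsidy: 794 - 1.5p = -424 + 9p gives p* = 116, q* = 620.
With the rebate, buyers effectively pay pb = ps − 35, where ps is the price sellers receive.
Demand in terms of ps becomes qd = 794 − 1.5(ps − 35) = 846.5 - 1.5ps. Setting this equal to supply: 846.5 - 1.5ps = -424 + 9ps, so ps = 121.
Buyers pay pb = 121 − 35 = 86; q' = -424 + 9·121 = 665.
Buyers' price falls by p* − pb = 116 − 86 = 30; sellers' price rises by ps − p* = 121 − 116 = 5.
So consumers capture 30/35 = 6/7 of each unit of subsidy.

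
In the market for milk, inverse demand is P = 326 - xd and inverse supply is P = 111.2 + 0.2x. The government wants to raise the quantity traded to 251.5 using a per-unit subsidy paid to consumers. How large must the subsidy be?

At x = 251.5, from the demand curve buyers pay Pb = 326 − 1·251.5 = 74.5; from the supply curve sellers need Ps = 111.2 + 0.2·251.5 = 161.5.
The subsidy must fill the gap: s = Ps − Pb = 161.5 − 74.5 = 87.

Required subsidy s = 87 per unit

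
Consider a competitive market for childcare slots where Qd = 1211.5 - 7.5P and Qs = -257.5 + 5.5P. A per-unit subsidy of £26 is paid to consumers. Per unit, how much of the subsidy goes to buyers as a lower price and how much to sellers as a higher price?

Buyers gain £11 per unit; sellers gain £15 per unit

Pre-subsidy: 1211.5 - 7.5P = -257.5 + 5.5P gives P* = 113, Q* = 364.
With the rebate, buyers effectively pay Pb = Ps − 26, where Ps is the price sellers receive.
Demand in terms of Ps becomes Qd = 1211.5 − 7.5(Ps − 26) = 1406.5 - 7.5Ps. Setting this equal to supply: 1406.5 - 7.5Ps = -257.5 + 5.5Ps, so Ps = 128.
Buyers pay Pb = 128 − 26 = 102; Q' = -257.5 + 5.5·128 = 446.5.
Buyers' price falls by P* − Pb = 113 − 102 = 11; sellers' price rises by Ps − P* = 128 − 113 = 15.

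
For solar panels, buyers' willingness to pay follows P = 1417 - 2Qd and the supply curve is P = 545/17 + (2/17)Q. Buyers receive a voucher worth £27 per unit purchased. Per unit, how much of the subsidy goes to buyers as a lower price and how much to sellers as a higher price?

Buyers gain £25.5 per unit; sellers gain £1.5 per unit

Pre-subsidy: 1417 - 2Q = 545/17 + (2/17)Q gives Q* = 654 and P* = 109.
With the rebate, buyers effectively pay Pb = Ps − 27, where Ps is the price sellers receive.
On the curves, Pb = 1417 - 2Q and Ps = 545/17 + (2/17)Q; the wedge Ps − Pb = 27 gives 545/17 + (2/17)Q − (1417 - 2Q) = 27, so Q' = 666.75.
Then Pb = 1417 − 2·666.75 = 83.5 and Ps = 545/17 + (2/17)·666.75 = 110.5.
Buyers' price falls by P* − Pb = 109 − 83.5 = 25.5; sellers' price rises by Ps − P* = 110.5 − 109 = 1.5.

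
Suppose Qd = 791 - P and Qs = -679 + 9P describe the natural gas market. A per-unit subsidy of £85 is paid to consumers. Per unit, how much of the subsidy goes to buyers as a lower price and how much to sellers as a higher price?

Buyers gain £76.5 per unit; sellers gain £8.5 per unit

Pre-subsidy: 791 - P = -679 + 9P gives P* = 147, Q* = 644.
With the rebate, buyers effectively pay Pb = Ps − 85, where Ps is the price sellers receive.
Demand in terms of Ps becomes Qd = 791 − 1(Ps − 85) = 876 - Ps. Setting this equal to supply: 876 - Ps = -679 + 9Ps, so Ps = 155.5.
Buyers pay Pb = 155.5 − 85 = 70.5; Q' = -679 + 9·155.5 = 720.5.
Buyers' price falls by P* − Pb = 147 − 70.5 = 76.5; sellers' price rises by Ps − P* = 155.5 − 147 = 8.5.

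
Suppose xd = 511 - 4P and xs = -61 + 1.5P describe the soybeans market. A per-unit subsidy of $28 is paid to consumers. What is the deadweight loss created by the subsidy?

Deadweight loss = 4704/11

Pre-subsidy: 511 - 4P = -61 + 1.5P gives P* = 104, x* = 95.
With the rebate, buyers effectively pay Pb = Ps − 28, where Ps is the price sellers receive.
Demand in terms of Ps becomes xd = 511 − 4(Ps − 28) = 623 - 4Ps. Setting this equal to supply: 623 - 4Ps = -61 + 1.5Ps, so Ps = 1368/11.
Buyers pay Pb = 1368/11 − 28 = 1060/11; x' = -61 + 1.5·(1368/11) = 1381/11.
The subsidy expands output by 1381/11 − 95 = 336/11 past the efficient level; on those units the gap between marginal cost and willingness to pay runs from 0 up to 28.
DWL = ½ × 28 × 336/11 = 4704/11.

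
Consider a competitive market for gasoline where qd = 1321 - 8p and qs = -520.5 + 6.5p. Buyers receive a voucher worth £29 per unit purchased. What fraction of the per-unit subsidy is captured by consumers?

Consumer share = 13/29

Pre-subsidy: 1321 - 8p = -520.5 + 6.5p gives p* = 127, q* = 305.
With the rebate, buyers effectively pay pb = ps − 29, where ps is the price sellers receive.
Demand in terms of ps becomes qd = 1321 − 8(ps − 29) = 1553 - 8ps. Setting this equal to supply: 1553 - 8ps = -520.5 + 6.5ps, so ps = 143.
Buyers pay pb = 143 − 29 = 114; q' = -520.5 + 6.5·143 = 409.
Buyers' price falls by p* − pb = 127 − 114 = 13; sellers' price rises by ps − p* = 143 − 127 = 16.
So consumers capture 13/29 = 13/29 of each unit of subsidy.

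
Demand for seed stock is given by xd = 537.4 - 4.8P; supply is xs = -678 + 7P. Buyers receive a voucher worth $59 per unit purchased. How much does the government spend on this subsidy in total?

Government cost = $12449

Pre-subsidy: 537.4 - 4.8P = -678 + 7P gives P* = 103, x* = 43.
With the rebate, buyers effectively pay Pb = Ps − 59, where Ps is the price sellers receive.
Demand in terms of Ps becomes xd = 537.4 − 4.8(Ps − 59) = 820.6 - 4.8Ps. Setting this equal to supply: 820.6 - 4.8Ps = -678 + 7Ps, so Ps = 127.
Buyers pay Pb = 127 − 59 = 68; x' = -678 + 7·127 = 211.
Government outlay = subsidy × quantity = 59 × 211 = 12449.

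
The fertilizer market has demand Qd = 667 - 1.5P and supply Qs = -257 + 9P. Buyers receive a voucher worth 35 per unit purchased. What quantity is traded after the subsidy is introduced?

Q' = 580

Pre-subsidy: 667 - 1.5P = -257 + 9P gives P* = 88, Q* = 535.
With the rebate, buyers effectively pay Pb = Ps − 35, where Ps is the price sellers receive.
Demand in terms of Ps becomes Qd = 667 − 1.5(Ps − 35) = 719.5 - 1.5Ps. Setting this equal to supply: 719.5 - 1.5Ps = -257 + 9Ps, so Ps = 93.
Buyers pay Pb = 93 − 35 = 58; Q' = -257 + 9·93 = 580.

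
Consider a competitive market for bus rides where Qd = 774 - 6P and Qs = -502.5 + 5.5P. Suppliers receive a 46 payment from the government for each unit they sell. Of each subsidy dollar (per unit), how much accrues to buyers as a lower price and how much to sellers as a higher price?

Buyers gain 22 per unit; sellers gain 24 per unit

Pre-subsidy: 774 - 6P = -502.5 + 5.5P gives P* = 111, Q* = 108.
With the subsidy, sellers receive Ps = Pb + 46 for each unit, where Pb is the price buyers pay.
Supply in terms of Pb becomes Qs = -502.5 + 5.5(Pb + 46) = -249.5 + 5.5Pb. Setting this equal to demand: 774 - 6Pb = -249.5 + 5.5Pb, so Pb = 89.
Sellers receive Ps = 89 + 46 = 135; Q' = 774 − 6·89 = 240.
Buyers' price falls by P* − Pb = 111 − 89 = 22; sellers' price rises by Ps − P* = 135 − 111 = 24.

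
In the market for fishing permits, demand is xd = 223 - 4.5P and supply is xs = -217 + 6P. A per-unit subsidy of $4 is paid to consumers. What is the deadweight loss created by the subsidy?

Pre-subsidy: 223 - 4.5P = -217 + 6P gives P* = 880/21, x* = 241/7.
With the rebate, buyers effectively pay Pb = Ps − 4, where Ps is the price sellers receive.
Demand in terms of Ps becomes xd = 223 − 4.5(Ps − 4) = 241 - 4.5Ps. Setting this equal to supply: 241 - 4.5Ps = -217 + 6Ps, so Ps = 916/21.
Buyers pay Pb = 916/21 − 4 = 832/21; x' = -217 + 6·(916/21) = 313/7.
The subsidy expands output by 313/7 − 241/7 = 72/7 past the efficient level; on those units the gap between marginal cost and willingness to pay runs from 0 up to 4.
DWL = ½ × 4 × 72/7 = 144/7.

Deadweight loss = 144/7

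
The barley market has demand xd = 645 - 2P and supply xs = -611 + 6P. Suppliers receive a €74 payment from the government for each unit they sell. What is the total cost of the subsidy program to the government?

Government cost = €32708

Pre-subsidy: 645 - 2P = -611 + 6P gives P* = 157, x* = 331.
With the subsidy, sellers receive Ps = Pb + 74 for each unit, where Pb is the price buyers pay.
Supply in terms of Pb becomes xs = -611 + 6(Pb + 74) = -167 + 6Pb. Setting this equal to demand: 645 - 2Pb = -167 + 6Pb, so Pb = 101.5.
Sellers receive Ps = 101.5 + 74 = 175.5; x' = 645 − 2·101.5 = 442.
Government outlay = subsidy × quantity = 74 × 442 = 32708.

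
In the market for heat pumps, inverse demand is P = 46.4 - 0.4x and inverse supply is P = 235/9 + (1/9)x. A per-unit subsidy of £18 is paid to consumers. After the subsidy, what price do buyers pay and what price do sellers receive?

Pre-subsidy: 46.4 - 0.4x = 235/9 + (1/9)x gives x* = 913/23 and P* = 702/23.
With the rebate, buyers effectively pay Pb = Ps − 18, where Ps is the price sellers receive.
On the curves, Pb = 46.4 - 0.4x and Ps = 235/9 + (1/9)x; the wedge Ps − Pb = 18 gives 235/9 + (1/9)x − (46.4 - 0.4x) = 18, so x' = 1723/23.
Then Pb = 46.4 − 0.4·(1723/23) = 378/23 and Ps = 235/9 + (1/9)·(1723/23) = 792/23.

Buyers pay 378/23; sellers receive 792/23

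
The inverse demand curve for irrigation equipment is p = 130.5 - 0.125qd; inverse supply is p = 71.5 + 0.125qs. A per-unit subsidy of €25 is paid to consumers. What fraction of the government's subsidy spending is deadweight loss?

DWL / government spending = 25/168

Pre-subsidy: 130.5 - 0.125q = 71.5 + 0.125q gives q* = 236 and p* = 101.
With the rebate, buyers effectively pay pb = ps − 25, where ps is the price sellers receive.
On the curves, pb = 130.5 - 0.125q and ps = 71.5 + 0.125q; the wedge ps − pb = 25 gives 71.5 + 0.125q − (130.5 - 0.125q) = 25, so q' = 336.
Then pb = 130.5 − 0.125·336 = 88.5 and ps = 71.5 + 0.125·336 = 113.5.
ΔCS = ½(236 + 336)(101 − 88.5) = 3575; ΔPS = ½(236 + 336)(113.5 − 101) = 3575.
Government spending = 25 × 336 = 8400.
DWL = ½ × 25 × (336 − 236) = 1250; fraction = 1250 / 8400 = 25/168.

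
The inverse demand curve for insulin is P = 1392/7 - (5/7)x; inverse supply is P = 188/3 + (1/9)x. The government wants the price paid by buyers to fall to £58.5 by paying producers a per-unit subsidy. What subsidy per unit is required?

At a buyer price of 58.5, quantity demanded is 278.4 − 1.4·58.5 = 196.5.
Sellers supply 196.5 only when they receive Ps = 188/3 + (1/9)·196.5 = 84.5.
s = Ps − Pb = 84.5 − 58.5 = 26.

Required subsidy s = £26 per unit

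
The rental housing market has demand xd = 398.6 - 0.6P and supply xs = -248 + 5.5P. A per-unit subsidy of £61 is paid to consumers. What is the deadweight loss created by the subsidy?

Deadweight loss = £1006.5

Pre-subsidy: 398.6 - 0.6P = -248 + 5.5P gives P* = 106, x* = 335.
With the rebate, buyers effectively pay Pb = Ps − 61, where Ps is the price sellers receive.
Demand in terms of Ps becomes xd = 398.6 − 0.6(Ps − 61) = 435.2 - 0.6Ps. Setting this equal to supply: 435.2 - 0.6Ps = -248 + 5.5Ps, so Ps = 112.
Buyers pay Pb = 112 − 61 = 51; x' = -248 + 5.5·112 = 368.
The subsidy expands output by 368 − 335 = 33 past the efficient level; on those units the gap between marginal cost and willingness to pay runs from 0 up to 61.
DWL = ½ × 61 × 33 = 1006.5.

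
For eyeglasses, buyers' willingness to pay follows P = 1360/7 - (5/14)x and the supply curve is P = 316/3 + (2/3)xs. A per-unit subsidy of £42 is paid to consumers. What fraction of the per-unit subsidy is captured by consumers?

Consumer share = 15/43

Pre-subsidy: 1360/7 - (5/14)x = 316/3 + (2/3)x gives x* = 3736/43 and P* = 7020/43.
With the rebate, buyers effectively pay Pb = Ps − 42, where Ps is the price sellers receive.
On the curves, Pb = 1360/7 - (5/14)x and Ps = 316/3 + (2/3)x; the wedge Ps − Pb = 42 gives 316/3 + (2/3)x − (1360/7 - (5/14)x) = 42, so x' = 5500/43.
Then Pb = 1360/7 − (5/14)·(5500/43) = 6390/43 and Ps = 316/3 + (2/3)·(5500/43) = 8196/43.
Buyers' price falls by P* − Pb = 7020/43 − 6390/43 = 630/43; sellers' price rises by Ps − P* = 8196/43 − 7020/43 = 1176/43.
So consumers capture (630/43)/42 = 15/43 of each unit of subsidy.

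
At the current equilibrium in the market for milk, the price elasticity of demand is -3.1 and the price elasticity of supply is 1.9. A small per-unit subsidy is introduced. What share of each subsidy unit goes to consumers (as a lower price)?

Consumer share = 0.38

For a small subsidy around the equilibrium, the benefit split depends on the relative slopes, which at a point are proportional to the elasticities.
Buyer share = εs/(εs + |εd|) = 1.9/(1.9 + 3.1) = 0.38; seller share = |εd|/(εs + |εd|) = 0.62.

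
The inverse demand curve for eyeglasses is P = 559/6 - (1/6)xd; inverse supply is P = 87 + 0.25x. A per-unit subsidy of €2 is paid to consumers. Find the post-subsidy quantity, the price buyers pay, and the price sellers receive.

x' = 19.6; buyers pay €89.9; sellers receive €91.9

Pre-subsidy: 559/6 - (1/6)x = 87 + 0.25x gives x* = 14.8 and P* = 90.7.
With the rebate, buyers effectively pay Pb = Ps − 2, where Ps is the price sellers receive.
On the curves, Pb = 559/6 - (1/6)x and Ps = 87 + 0.25x; the wedge Ps − Pb = 2 gives 87 + 0.25x − (559/6 - (1/6)x) = 2, so x' = 19.6.
Then Pb = 559/6 − (1/6)·19.6 = 89.9 and Ps = 87 + 0.25·19.6 = 91.9.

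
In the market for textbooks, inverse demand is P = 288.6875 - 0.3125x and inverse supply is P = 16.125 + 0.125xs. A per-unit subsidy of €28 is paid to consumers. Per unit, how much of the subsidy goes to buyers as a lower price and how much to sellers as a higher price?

Pre-subsidy: 288.6875 - 0.3125x = 16.125 + 0.125x gives x* = 623 and P* = 94.
With the rebate, buyers effectively pay Pb = Ps − 28, where Ps is the price sellers receive.
On the curves, Pb = 288.6875 - 0.3125x and Ps = 16.125 + 0.125x; the wedge Ps − Pb = 28 gives 16.125 + 0.125x − (288.6875 - 0.3125x) = 28, so x' = 687.
Then Pb = 288.6875 − 0.3125·687 = 74 and Ps = 16.125 + 0.125·687 = 102.
Buyers' price falls by P* − Pb = 94 − 74 = 20; sellers' price rises by Ps − P* = 102 − 94 = 8.

Buyers gain €20 per unit; sellers gain €8 per unit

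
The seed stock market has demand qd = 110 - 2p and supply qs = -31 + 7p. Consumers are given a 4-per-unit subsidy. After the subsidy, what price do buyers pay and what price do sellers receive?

Pre-subsidy: 110 - 2p = -31 + 7p gives p* = 47/3, q* = 236/3.
With the rebate, buyers effectively pay pb = ps − 4, where ps is the price sellers receive.
Demand in terms of ps becomes qd = 110 − 2(ps − 4) = 118 - 2ps. Setting this equal to supply: 118 - 2ps = -31 + 7ps, so ps = 149/9.
Buyers pay pb = 149/9 − 4 = 113/9; q' = -31 + 7·(149/9) = 764/9.

Buyers pay 113/9; sellers receive 149/9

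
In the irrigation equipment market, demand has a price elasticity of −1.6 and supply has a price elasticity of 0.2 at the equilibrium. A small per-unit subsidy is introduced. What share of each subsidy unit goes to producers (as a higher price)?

For a small subsidy around the equilibrium, the benefit split depends on the relative slopes, which at a point are proportional to the elasticities.
Buyer share = εs/(εs + |εd|) = 0.2/(0.2 + 1.6) = 1/9; seller share = |εd|/(εs + |εd|) = 8/9.
So producers capture 8/9 of the subsidy.

Producer share = 8/9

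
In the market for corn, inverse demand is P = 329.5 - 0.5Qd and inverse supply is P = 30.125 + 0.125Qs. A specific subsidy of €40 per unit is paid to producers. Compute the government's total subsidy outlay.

Pre-subsidy: 329.5 - 0.5Q = 30.125 + 0.125Q gives Q* = 479 and P* = 90.
With the subsidy, sellers receive Ps = Pb + 40 for each unit, where Pb is the price buyers pay.
On the curves, Pb = 329.5 - 0.5Q and Ps = 30.125 + 0.125Q; the wedge Ps − Pb = 40 gives 30.125 + 0.125Q − (329.5 - 0.5Q) = 40, so Q' = 543.
Then Pb = 329.5 − 0.5·543 = 58 and Ps = 30.125 + 0.125·543 = 98.
Government outlay = subsidy × quantity = 40 × 543 = 21720.

Government cost = €21720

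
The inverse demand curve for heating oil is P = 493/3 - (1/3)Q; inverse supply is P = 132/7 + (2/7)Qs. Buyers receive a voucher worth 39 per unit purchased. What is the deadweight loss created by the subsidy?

Deadweight loss = 1228.5

Pre-subsidy: 493/3 - (1/3)Q = 132/7 + (2/7)Q gives Q* = 235 and P* = 86.
With the rebate, buyers effectively pay Pb = Ps − 39, where Ps is the price sellers receive.
On the curves, Pb = 493/3 - (1/3)Q and Ps = 132/7 + (2/7)Q; the wedge Ps − Pb = 39 gives 132/7 + (2/7)Q − (493/3 - (1/3)Q) = 39, so Q' = 298.
Then Pb = 493/3 − (1/3)·298 = 65 and Ps = 132/7 + (2/7)·298 = 104.
The subsidy expands output by 298 − 235 = 63 past the efficient level; on those units the gap between marginal cost and willingness to pay runs from 0 up to 39.
DWL = ½ × 39 × 63 = 1228.5.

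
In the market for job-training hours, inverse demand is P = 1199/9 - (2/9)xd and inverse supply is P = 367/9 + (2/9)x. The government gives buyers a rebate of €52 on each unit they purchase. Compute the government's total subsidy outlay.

Government cost = €16900

Pre-subsidy: 1199/9 - (2/9)x = 367/9 + (2/9)x gives x* = 208 and P* = 87.
With the rebate, buyers effectively pay Pb = Ps − 52, where Ps is the price sellers receive.
On the curves, Pb = 1199/9 - (2/9)x and Ps = 367/9 + (2/9)x; the wedge Ps − Pb = 52 gives 367/9 + (2/9)x − (1199/9 - (2/9)x) = 52, so x' = 325.
Then Pb = 1199/9 − (2/9)·325 = 61 and Ps = 367/9 + (2/9)·325 = 113.
Government outlay = subsidy × quantity = 52 × 325 = 16900.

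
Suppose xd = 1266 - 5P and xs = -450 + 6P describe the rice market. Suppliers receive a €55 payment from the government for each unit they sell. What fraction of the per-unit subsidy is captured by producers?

Pre-subsidy: 1266 - 5P = -450 + 6P gives P* = 156, x* = 486.
With the subsidy, sellers receive Ps = Pb + 55 for each unit, where Pb is the price buyers pay.
Supply in terms of Pb becomes xs = -450 + 6(Pb + 55) = -120 + 6Pb. Setting this equal to demand: 1266 - 5Pb = -120 + 6Pb, so Pb = 126.
Sellers receive Ps = 126 + 55 = 181; x' = 1266 − 5·126 = 636.
Buyers' price falls by P* − Pb = 156 − 126 = 30; sellers' price rises by Ps − P* = 181 − 156 = 25.
So producers capture 25/55 = 5/11 of each unit of subsidy.

Producer share = 5/11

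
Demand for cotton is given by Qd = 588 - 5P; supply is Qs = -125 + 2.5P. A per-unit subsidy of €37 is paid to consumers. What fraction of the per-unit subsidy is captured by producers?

Producer share = 2/3

Pre-subsidy: 588 - 5P = -125 + 2.5P gives P* = 1426/15, Q* = 338/3.
With the rebate, buyers effectively pay Pb = Ps − 37, where Ps is the price sellers receive.
Demand in terms of Ps becomes Qd = 588 − 5(Ps − 37) = 773 - 5Ps. Setting this equal to supply: 773 - 5Ps = -125 + 2.5Ps, so Ps = 1796/15.
Buyers pay Pb = 1796/15 − 37 = 1241/15; Q' = -125 + 2.5·(1796/15) = 523/3.
Buyers' price falls by P* − Pb = 1426/15 − 1241/15 = 37/3; sellers' price rises by Ps − P* = 1796/15 − 1426/15 = 74/3.
So producers capture (74/3)/37 = 2/3 of each unit of subsidy.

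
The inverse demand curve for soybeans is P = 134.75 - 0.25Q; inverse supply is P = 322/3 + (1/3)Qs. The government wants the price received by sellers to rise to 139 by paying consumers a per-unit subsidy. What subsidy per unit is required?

At a seller price of 139, quantity supplied is -322 + 3·139 = 95.
Buyers absorb 95 only when they pay Pb = 134.75 − 0.25·95 = 111.
s = Ps − Pb = 139 − 111 = 28.

Required subsidy s = 28 per unit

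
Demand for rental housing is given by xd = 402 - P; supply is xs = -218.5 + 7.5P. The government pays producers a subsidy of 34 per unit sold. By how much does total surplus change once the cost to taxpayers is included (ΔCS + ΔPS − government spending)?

Pre-subsidy: 402 - P = -218.5 + 7.5P gives P* = 73, x* = 329.
With the subsidy, sellers receive Ps = Pb + 34 for each unit, where Pb is the price buyers pay.
Supply in terms of Pb becomes xs = -218.5 + 7.5(Pb + 34) = 36.5 + 7.5Pb. Setting this equal to demand: 402 - Pb = 36.5 + 7.5Pb, so Pb = 43.
Sellers receive Ps = 43 + 34 = 77; x' = 402 − 1·43 = 359.
ΔCS = ½(329 + 359)(73 − 43) = 10320; ΔPS = ½(329 + 359)(77 − 73) = 1376.
Government spending = 34 × 359 = 12206.
Net change = 10320 + 1376 − 12206 = -510. The loss equals the DWL triangle ½·34·30.

Net change in total surplus = -510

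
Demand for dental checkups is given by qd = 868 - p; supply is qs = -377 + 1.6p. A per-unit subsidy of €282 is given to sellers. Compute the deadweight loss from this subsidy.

Deadweight loss = 318096/13

Pre-subsidy: 868 - p = -377 + 1.6p gives p* = 6225/13, q* = 5059/13.
With the subsidy, sellers receive ps = pb + 282 for each unit, where pb is the price buyers pay.
Supply in terms of pb becomes qs = -377 + 1.6(pb + 282) = 74.2 + 1.6pb. Setting this equal to demand: 868 - pb = 74.2 + 1.6pb, so pb = 3969/13.
Sellers receive ps = 3969/13 + 282 = 7635/13; q' = 868 − 1·(3969/13) = 7315/13.
The subsidy expands output by 7315/13 − 5059/13 = 2256/13 past the efficient level; on those units the gap between marginal cost and willingness to pay runs from 0 up to 282.
DWL = ½ × 282 × 2256/13 = 318096/13.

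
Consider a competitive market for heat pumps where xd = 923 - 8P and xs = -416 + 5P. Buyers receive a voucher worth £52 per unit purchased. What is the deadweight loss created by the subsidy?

Pre-subsidy: 923 - 8P = -416 + 5P gives P* = 103, x* = 99.
With the rebate, buyers effectively pay Pb = Ps − 52, where Ps is the price sellers receive.
Demand in terms of Ps becomes xd = 923 − 8(Ps − 52) = 1339 - 8Ps. Setting this equal to supply: 1339 - 8Ps = -416 + 5Ps, so Ps = 135.
Buyers pay Pb = 135 − 52 = 83; x' = -416 + 5·135 = 259.
The subsidy expands output by 259 − 99 = 160 past the efficient level; on those units the gap between marginal cost and willingness to pay runs from 0 up to 52.
DWL = ½ × 52 × 160 = 4160.

Deadweight loss = £4160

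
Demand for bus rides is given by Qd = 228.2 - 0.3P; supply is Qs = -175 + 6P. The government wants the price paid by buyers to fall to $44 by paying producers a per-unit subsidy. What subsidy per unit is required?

Required subsidy s = $21 per unit

At a buyer price of 44, quantity demanded is 228.2 − 0.3·44 = 215.
Sellers supply 215 only when they receive Ps with -175 + 6·Ps = 215, i.e. Ps = 65.
s = Ps − Pb = 65 − 44 = 21.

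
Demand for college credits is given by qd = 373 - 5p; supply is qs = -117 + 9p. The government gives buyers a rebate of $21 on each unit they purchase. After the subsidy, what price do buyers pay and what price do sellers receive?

Buyers pay $21.5; sellers receive $42.5

Pre-subsidy: 373 - 5p = -117 + 9p gives p* = 35, q* = 198.
With the rebate, buyers effectively pay pb = ps − 21, where ps is the price sellers receive.
Demand in terms of ps becomes qd = 373 − 5(ps − 21) = 478 - 5ps. Setting this equal to supply: 478 - 5ps = -117 + 9ps, so ps = 42.5.
Buyers pay pb = 42.5 − 21 = 21.5; q' = -117 + 9·42.5 = 265.5.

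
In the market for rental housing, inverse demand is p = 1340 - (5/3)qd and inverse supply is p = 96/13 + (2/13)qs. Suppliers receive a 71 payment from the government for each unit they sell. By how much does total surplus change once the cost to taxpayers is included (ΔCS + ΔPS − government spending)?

Pre-subsidy: 1340 - (5/3)q = 96/13 + (2/13)q gives q* = 732 and p* = 120.
With the subsidy, sellers receive ps = pb + 71 for each unit, where pb is the price buyers pay.
On the curves, pb = 1340 - (5/3)q and ps = 96/13 + (2/13)q; the wedge ps − pb = 71 gives 96/13 + (2/13)q − (1340 - (5/3)q) = 71, so q' = 771.
Then pb = 1340 − (5/3)·771 = 55 and ps = 96/13 + (2/13)·771 = 126.
ΔCS = ½(732 + 771)(120 − 55) = 48847.5; ΔPS = ½(732 + 771)(126 − 120) = 4509.
Government spending = 71 × 771 = 54741.
Net change = 48847.5 + 4509 − 54741 = -1384.5. The loss equals the DWL triangle ½·71·39.

Net change in total surplus = -1384.5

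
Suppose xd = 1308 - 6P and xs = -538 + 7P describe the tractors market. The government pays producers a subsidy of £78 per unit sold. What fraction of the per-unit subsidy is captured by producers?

Producer share = 6/13

Pre-subsidy: 1308 - 6P = -538 + 7P gives P* = 142, x* = 456.
With the subsidy, sellers receive Ps = Pb + 78 for each unit, where Pb is the price buyers pay.
Supply in terms of Pb becomes xs = -538 + 7(Pb + 78) = 8 + 7Pb. Setting this equal to demand: 1308 - 6Pb = 8 + 7Pb, so Pb = 100.
Sellers receive Ps = 100 + 78 = 178; x' = 1308 − 6·100 = 708.
Buyers' price falls by P* − Pb = 142 − 100 = 42; sellers' price rises by Ps − P* = 178 − 142 = 36.
So producers capture 36/78 = 6/13 of each unit of subsidy.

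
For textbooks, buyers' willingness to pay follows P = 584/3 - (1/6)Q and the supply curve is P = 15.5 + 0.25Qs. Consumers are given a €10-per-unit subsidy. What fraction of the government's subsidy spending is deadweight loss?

Pre-subsidy: 584/3 - (1/6)Q = 15.5 + 0.25Q gives Q* = 430 and P* = 123.
With the rebate, buyers effectively pay Pb = Ps − 10, where Ps is the price sellers receive.
On the curves, Pb = 584/3 - (1/6)Q and Ps = 15.5 + 0.25Q; the wedge Ps − Pb = 10 gives 15.5 + 0.25Q − (584/3 - (1/6)Q) = 10, so Q' = 454.
Then Pb = 584/3 − (1/6)·454 = 119 and Ps = 15.5 + 0.25·454 = 129.
ΔCS = ½(430 + 454)(123 − 119) = 1768; ΔPS = ½(430 + 454)(129 − 123) = 2652.
Government spending = 10 × 454 = 4540.
DWL = ½ × 10 × (454 − 430) = 120; fraction = 120 / 4540 = 6/227.

DWL / government spending = 6/227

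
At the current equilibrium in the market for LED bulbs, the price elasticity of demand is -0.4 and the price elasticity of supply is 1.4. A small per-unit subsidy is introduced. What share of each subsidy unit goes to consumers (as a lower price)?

For a small subsidy around the equilibrium, the benefit split depends on the relative slopes, which at a point are proportional to the elasticities.
Buyer share = εs/(εs + |εd|) = 1.4/(1.4 + 0.4) = 7/9; seller share = |εd|/(εs + |εd|) = 2/9.

Consumer share = 7/9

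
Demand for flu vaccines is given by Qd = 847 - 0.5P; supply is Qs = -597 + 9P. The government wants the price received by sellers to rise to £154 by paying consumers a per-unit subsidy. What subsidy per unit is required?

At a seller price of 154, quantity supplied is -597 + 9·154 = 789.
Buyers absorb 789 only when they pay Pb with 847 − 0.5·Pb = 789, i.e. Pb = 116.
s = Ps − Pb = 154 − 116 = 38.

Required subsidy s = £38 per unit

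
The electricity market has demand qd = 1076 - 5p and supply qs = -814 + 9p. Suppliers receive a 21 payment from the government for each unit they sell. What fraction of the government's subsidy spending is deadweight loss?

Pre-subsidy: 1076 - 5p = -814 + 9p gives p* = 135, q* = 401.
With the subsidy, sellers receive ps = pb + 21 for each unit, where pb is the price buyers pay.
Supply in terms of pb becomes qs = -814 + 9(pb + 21) = -625 + 9pb. Setting this equal to demand: 1076 - 5pb = -625 + 9pb, so pb = 121.5.
Sellers receive ps = 121.5 + 21 = 142.5; q' = 1076 − 5·121.5 = 468.5.
ΔCS = ½(401 + 468.5)(135 − 121.5) = 5869.125; ΔPS = ½(401 + 468.5)(142.5 − 135) = 3260.625.
Government spending = 21 × 468.5 = 9838.5.
DWL = ½ × 21 × (468.5 − 401) = 708.75; fraction = 708.75 / 9838.5 = 135/1874.

DWL / government spending = 135/1874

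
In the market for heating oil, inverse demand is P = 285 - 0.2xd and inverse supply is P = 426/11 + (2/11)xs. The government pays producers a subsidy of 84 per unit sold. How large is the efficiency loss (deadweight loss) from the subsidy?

Pre-subsidy: 285 - 0.2x = 426/11 + (2/11)x gives x* = 645 and P* = 156.
With the subsidy, sellers receive Ps = Pb + 84 for each unit, where Pb is the price buyers pay.
On the curves, Pb = 285 - 0.2x and Ps = 426/11 + (2/11)x; the wedge Ps − Pb = 84 gives 426/11 + (2/11)x − (285 - 0.2x) = 84, so x' = 865.
Then Pb = 285 − 0.2·865 = 112 and Ps = 426/11 + (2/11)·865 = 196.
The subsidy expands output by 865 − 645 = 220 past the efficient level; on those units the gap between marginal cost and willingness to pay runs from 0 up to 84.
DWL = ½ × 84 × 220 = 9240.

Deadweight loss = 9240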